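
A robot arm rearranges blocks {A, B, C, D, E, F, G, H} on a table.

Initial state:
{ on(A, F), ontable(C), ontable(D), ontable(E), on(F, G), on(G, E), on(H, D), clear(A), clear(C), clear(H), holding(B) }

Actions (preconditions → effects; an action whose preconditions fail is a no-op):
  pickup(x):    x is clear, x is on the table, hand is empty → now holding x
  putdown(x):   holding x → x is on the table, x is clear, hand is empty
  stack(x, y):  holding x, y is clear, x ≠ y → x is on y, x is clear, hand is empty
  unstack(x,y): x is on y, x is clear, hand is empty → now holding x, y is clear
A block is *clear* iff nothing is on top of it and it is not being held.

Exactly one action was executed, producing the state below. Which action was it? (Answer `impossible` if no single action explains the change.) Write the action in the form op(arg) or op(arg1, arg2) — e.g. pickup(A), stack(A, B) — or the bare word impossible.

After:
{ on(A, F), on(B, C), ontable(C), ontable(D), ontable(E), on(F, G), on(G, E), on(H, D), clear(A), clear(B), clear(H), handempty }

target: towers=[C/B; D/H; E/G/F/A] holding=-
        putdown(B) → towers=[B; C; D/H; E/G/F/A] holding=-
       stack(B, A) → towers=[C; D/H; E/G/F/A/B] holding=-
       stack(B, H) → towers=[C; D/H/B; E/G/F/A] holding=-
       stack(B, C) → towers=[C/B; D/H; E/G/F/A] holding=-  ← match

stack(B, C)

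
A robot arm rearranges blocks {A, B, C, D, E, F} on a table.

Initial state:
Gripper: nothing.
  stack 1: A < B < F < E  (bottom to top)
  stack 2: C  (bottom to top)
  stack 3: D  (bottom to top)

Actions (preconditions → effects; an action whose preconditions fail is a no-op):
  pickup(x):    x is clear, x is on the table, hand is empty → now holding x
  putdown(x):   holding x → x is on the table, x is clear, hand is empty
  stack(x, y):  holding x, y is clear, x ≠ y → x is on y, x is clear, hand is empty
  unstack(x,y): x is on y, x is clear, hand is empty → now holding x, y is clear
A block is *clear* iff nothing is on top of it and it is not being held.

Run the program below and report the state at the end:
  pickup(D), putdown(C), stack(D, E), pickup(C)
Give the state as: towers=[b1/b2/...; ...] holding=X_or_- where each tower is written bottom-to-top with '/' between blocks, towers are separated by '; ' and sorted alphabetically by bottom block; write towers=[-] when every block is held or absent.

step 1 (pickup(D)): towers=[A/B/F/E; C] holding=D
step 2 (putdown(C)) [no-op]: towers=[A/B/F/E; C] holding=D
step 3 (stack(D, E)): towers=[A/B/F/E/D; C] holding=-
step 4 (pickup(C)): towers=[A/B/F/E/D] holding=C

towers=[A/B/F/E/D] holding=C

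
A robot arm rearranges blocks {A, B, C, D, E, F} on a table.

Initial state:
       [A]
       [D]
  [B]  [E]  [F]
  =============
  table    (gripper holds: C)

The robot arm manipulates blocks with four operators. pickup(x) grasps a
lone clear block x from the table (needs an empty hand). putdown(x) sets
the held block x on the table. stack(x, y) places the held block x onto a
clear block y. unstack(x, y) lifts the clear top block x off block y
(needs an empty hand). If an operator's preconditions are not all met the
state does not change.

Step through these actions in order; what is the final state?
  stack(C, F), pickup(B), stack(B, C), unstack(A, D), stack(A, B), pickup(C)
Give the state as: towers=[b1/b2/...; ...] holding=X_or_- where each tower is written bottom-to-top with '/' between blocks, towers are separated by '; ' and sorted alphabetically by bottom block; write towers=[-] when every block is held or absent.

step 1 (stack(C, F)): towers=[B; E/D/A; F/C] holding=-
step 2 (pickup(B)): towers=[E/D/A; F/C] holding=B
step 3 (stack(B, C)): towers=[E/D/A; F/C/B] holding=-
step 4 (unstack(A, D)): towers=[E/D; F/C/B] holding=A
step 5 (stack(A, B)): towers=[E/D; F/C/B/A] holding=-
step 6 (pickup(C)) [no-op]: towers=[E/D; F/C/B/A] holding=-

towers=[E/D; F/C/B/A] holding=-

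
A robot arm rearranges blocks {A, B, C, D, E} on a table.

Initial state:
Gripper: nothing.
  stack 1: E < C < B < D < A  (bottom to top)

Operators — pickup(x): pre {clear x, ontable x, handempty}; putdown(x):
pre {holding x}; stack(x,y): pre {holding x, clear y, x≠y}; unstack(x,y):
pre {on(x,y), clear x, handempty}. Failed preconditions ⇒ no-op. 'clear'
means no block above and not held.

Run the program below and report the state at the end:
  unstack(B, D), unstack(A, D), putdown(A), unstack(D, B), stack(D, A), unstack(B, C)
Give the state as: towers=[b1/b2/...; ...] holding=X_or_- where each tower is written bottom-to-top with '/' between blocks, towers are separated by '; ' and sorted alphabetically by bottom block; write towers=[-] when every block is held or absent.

towers=[A/D; E/C] holding=B

step 1 (unstack(B, D)) [no-op]: towers=[E/C/B/D/A] holding=-
step 2 (unstack(A, D)): towers=[E/C/B/D] holding=A
step 3 (putdown(A)): towers=[A; E/C/B/D] holding=-
step 4 (unstack(D, B)): towers=[A; E/C/B] holding=D
step 5 (stack(D, A)): towers=[A/D; E/C/B] holding=-
step 6 (unstack(B, C)): towers=[A/D; E/C] holding=B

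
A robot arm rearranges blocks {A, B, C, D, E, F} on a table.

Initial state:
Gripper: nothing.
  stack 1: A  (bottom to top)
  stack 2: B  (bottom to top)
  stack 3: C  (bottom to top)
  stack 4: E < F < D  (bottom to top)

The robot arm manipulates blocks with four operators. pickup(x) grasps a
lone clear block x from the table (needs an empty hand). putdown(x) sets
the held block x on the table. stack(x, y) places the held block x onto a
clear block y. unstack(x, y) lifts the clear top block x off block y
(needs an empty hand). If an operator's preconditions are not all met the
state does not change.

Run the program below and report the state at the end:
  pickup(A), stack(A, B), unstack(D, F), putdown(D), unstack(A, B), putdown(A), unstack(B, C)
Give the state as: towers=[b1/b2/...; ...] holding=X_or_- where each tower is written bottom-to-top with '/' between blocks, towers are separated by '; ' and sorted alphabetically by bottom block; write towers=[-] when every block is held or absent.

towers=[A; B; C; D; E/F] holding=-

step 1 (pickup(A)): towers=[B; C; E/F/D] holding=A
step 2 (stack(A, B)): towers=[B/A; C; E/F/D] holding=-
step 3 (unstack(D, F)): towers=[B/A; C; E/F] holding=D
step 4 (putdown(D)): towers=[B/A; C; D; E/F] holding=-
step 5 (unstack(A, B)): towers=[B; C; D; E/F] holding=A
step 6 (putdown(A)): towers=[A; B; C; D; E/F] holding=-
step 7 (unstack(B, C)) [no-op]: towers=[A; B; C; D; E/F] holding=-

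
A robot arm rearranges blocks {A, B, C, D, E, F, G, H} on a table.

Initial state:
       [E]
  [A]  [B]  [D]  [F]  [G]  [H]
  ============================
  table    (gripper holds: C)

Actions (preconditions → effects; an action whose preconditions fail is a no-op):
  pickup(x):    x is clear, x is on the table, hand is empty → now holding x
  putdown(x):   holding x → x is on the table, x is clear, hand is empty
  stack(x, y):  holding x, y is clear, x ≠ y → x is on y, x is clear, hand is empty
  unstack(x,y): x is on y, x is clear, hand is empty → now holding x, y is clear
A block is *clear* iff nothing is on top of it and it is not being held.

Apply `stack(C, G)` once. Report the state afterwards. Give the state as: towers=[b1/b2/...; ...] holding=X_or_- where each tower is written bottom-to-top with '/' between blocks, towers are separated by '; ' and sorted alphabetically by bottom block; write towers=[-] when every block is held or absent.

before: towers=[A; B/E; D; F; G; H] holding=C
pre[stack(C, G)]: holding(C) ✓, clear(G) ✓, C≠G ✓
all met → apply stack(C, G)
after:  towers=[A; B/E; D; F; G/C; H] holding=-

towers=[A; B/E; D; F; G/C; H] holding=-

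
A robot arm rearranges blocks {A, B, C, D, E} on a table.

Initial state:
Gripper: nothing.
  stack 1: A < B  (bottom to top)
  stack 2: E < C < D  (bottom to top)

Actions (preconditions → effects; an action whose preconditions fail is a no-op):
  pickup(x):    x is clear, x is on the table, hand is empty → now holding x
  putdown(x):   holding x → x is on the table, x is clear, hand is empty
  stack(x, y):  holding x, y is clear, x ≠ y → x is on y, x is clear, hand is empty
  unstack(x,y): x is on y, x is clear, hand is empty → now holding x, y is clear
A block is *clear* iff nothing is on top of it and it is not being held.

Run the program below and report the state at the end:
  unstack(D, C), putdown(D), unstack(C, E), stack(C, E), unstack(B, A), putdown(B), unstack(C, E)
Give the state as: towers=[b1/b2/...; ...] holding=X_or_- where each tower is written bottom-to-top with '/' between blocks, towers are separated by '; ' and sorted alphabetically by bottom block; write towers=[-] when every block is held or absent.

towers=[A; B; D; E] holding=C

step 1 (unstack(D, C)): towers=[A/B; E/C] holding=D
step 2 (putdown(D)): towers=[A/B; D; E/C] holding=-
step 3 (unstack(C, E)): towers=[A/B; D; E] holding=C
step 4 (stack(C, E)): towers=[A/B; D; E/C] holding=-
step 5 (unstack(B, A)): towers=[A; D; E/C] holding=B
step 6 (putdown(B)): towers=[A; B; D; E/C] holding=-
step 7 (unstack(C, E)): towers=[A; B; D; E] holding=C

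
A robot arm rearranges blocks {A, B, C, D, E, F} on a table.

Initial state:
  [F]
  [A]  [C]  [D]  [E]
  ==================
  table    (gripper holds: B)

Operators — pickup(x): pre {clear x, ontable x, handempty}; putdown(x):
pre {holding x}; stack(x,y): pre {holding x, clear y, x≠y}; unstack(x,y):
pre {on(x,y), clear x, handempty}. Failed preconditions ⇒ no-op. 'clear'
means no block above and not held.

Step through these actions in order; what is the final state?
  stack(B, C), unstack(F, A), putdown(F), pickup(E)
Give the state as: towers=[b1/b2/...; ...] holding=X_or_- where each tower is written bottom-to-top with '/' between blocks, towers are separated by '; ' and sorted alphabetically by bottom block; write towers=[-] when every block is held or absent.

step 1 (stack(B, C)): towers=[A/F; C/B; D; E] holding=-
step 2 (unstack(F, A)): towers=[A; C/B; D; E] holding=F
step 3 (putdown(F)): towers=[A; C/B; D; E; F] holding=-
step 4 (pickup(E)): towers=[A; C/B; D; F] holding=E

towers=[A; C/B; D; F] holding=E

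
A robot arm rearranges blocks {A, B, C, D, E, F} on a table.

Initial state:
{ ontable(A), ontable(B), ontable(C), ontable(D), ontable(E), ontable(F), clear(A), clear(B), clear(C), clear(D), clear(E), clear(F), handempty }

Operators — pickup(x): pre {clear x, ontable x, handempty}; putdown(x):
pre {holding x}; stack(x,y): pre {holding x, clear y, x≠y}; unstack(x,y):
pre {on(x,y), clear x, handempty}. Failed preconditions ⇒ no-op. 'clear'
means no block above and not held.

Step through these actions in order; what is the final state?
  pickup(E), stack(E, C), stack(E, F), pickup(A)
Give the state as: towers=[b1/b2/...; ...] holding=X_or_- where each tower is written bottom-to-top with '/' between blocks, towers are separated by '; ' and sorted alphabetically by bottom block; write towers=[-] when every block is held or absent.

towers=[B; C/E; D; F] holding=A

step 1 (pickup(E)): towers=[A; B; C; D; F] holding=E
step 2 (stack(E, C)): towers=[A; B; C/E; D; F] holding=-
step 3 (stack(E, F)) [no-op]: towers=[A; B; C/E; D; F] holding=-
step 4 (pickup(A)): towers=[B; C/E; D; F] holding=A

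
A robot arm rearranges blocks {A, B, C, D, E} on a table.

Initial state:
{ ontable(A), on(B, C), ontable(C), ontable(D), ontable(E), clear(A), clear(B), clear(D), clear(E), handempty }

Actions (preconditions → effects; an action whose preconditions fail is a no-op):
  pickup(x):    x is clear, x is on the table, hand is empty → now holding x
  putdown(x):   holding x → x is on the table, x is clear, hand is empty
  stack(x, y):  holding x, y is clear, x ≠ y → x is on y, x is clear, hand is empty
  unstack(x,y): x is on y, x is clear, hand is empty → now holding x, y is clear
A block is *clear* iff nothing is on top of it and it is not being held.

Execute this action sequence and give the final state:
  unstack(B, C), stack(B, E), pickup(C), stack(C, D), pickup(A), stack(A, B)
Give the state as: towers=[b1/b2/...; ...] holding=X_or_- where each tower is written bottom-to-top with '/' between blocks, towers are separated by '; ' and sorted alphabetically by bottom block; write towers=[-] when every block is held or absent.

towers=[D/C; E/B/A] holding=-

step 1 (unstack(B, C)): towers=[A; C; D; E] holding=B
step 2 (stack(B, E)): towers=[A; C; D; E/B] holding=-
step 3 (pickup(C)): towers=[A; D; E/B] holding=C
step 4 (stack(C, D)): towers=[A; D/C; E/B] holding=-
step 5 (pickup(A)): towers=[D/C; E/B] holding=A
step 6 (stack(A, B)): towers=[D/C; E/B/A] holding=-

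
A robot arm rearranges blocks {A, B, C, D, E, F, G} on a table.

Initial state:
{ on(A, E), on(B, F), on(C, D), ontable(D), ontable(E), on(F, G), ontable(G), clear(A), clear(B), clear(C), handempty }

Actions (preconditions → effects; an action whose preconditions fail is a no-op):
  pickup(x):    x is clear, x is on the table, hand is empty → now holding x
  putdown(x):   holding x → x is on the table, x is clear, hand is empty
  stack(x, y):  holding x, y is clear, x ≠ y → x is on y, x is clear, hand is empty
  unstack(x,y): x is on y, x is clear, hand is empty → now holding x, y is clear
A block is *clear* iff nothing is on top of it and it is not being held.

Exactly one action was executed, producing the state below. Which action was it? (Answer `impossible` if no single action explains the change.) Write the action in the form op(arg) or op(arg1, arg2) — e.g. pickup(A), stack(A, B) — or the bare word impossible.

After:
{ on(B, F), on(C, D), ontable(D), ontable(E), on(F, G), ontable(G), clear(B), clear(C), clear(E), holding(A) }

unstack(A, E)

target: towers=[D/C; E; G/F/B] holding=A
     unstack(B, F) → towers=[D/C; E/A; G/F] holding=B
     unstack(A, E) → towers=[D/C; E; G/F/B] holding=A  ← match
     unstack(C, D) → towers=[D; E/A; G/F/B] holding=C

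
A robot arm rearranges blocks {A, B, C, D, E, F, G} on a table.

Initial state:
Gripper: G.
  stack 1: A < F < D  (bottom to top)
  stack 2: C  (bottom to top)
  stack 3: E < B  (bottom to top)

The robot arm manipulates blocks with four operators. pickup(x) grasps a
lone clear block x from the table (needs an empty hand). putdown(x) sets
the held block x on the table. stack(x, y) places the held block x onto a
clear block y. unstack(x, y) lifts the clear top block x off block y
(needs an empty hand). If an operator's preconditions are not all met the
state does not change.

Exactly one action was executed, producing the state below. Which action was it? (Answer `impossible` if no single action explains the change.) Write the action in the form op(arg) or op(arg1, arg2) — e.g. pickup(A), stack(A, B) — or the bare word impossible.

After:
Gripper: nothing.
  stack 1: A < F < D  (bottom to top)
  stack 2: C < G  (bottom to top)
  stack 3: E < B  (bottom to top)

stack(G, C)

target: towers=[A/F/D; C/G; E/B] holding=-
        putdown(G) → towers=[A/F/D; C; E/B; G] holding=-
       stack(G, B) → towers=[A/F/D; C; E/B/G] holding=-
       stack(G, D) → towers=[A/F/D/G; C; E/B] holding=-
       stack(G, C) → towers=[A/F/D; C/G; E/B] holding=-  ← match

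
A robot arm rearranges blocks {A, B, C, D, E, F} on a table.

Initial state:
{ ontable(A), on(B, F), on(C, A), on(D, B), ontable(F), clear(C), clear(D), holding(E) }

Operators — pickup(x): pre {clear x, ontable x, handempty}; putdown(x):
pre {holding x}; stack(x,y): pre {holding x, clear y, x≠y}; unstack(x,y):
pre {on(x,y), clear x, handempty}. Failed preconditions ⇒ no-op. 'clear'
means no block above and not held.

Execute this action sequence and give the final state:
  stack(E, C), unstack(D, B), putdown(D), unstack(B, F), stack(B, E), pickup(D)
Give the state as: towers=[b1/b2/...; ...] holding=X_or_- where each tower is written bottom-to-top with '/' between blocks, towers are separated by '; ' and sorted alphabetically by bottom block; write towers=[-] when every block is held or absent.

towers=[A/C/E/B; F] holding=D

step 1 (stack(E, C)): towers=[A/C/E; F/B/D] holding=-
step 2 (unstack(D, B)): towers=[A/C/E; F/B] holding=D
step 3 (putdown(D)): towers=[A/C/E; D; F/B] holding=-
step 4 (unstack(B, F)): towers=[A/C/E; D; F] holding=B
step 5 (stack(B, E)): towers=[A/C/E/B; D; F] holding=-
step 6 (pickup(D)): towers=[A/C/E/B; F] holding=D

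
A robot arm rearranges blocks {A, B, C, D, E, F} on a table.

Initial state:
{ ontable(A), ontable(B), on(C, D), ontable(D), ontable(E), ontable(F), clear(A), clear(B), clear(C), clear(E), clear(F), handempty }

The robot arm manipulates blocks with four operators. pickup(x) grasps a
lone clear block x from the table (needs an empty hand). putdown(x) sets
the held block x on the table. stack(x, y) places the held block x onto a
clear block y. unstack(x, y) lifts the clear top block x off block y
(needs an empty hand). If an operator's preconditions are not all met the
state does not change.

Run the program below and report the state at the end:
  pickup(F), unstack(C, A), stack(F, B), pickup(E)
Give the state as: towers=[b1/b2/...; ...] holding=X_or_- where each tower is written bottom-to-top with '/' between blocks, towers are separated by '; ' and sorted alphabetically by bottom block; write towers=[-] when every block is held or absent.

towers=[A; B/F; D/C] holding=E

step 1 (pickup(F)): towers=[A; B; D/C; E] holding=F
step 2 (unstack(C, A)) [no-op]: towers=[A; B; D/C; E] holding=F
step 3 (stack(F, B)): towers=[A; B/F; D/C; E] holding=-
step 4 (pickup(E)): towers=[A; B/F; D/C] holding=E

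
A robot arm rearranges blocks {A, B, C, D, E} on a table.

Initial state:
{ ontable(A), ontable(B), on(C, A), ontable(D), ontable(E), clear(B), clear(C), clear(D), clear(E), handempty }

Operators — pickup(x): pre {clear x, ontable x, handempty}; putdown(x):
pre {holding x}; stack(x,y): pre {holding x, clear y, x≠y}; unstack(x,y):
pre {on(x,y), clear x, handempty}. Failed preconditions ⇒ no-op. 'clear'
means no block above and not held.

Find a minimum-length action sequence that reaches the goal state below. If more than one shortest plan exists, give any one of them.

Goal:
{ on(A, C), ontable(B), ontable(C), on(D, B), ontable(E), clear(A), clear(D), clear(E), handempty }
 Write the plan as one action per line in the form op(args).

pickup(D)
stack(D, B)
unstack(C, A)
putdown(C)
pickup(A)
stack(A, C)

step 1 (pickup(D)): towers=[A/C; B; E] holding=D
step 2 (stack(D, B)): towers=[A/C; B/D; E] holding=-
step 3 (unstack(C, A)): towers=[A; B/D; E] holding=C
step 4 (putdown(C)): towers=[A; B/D; C; E] holding=-
step 5 (pickup(A)): towers=[B/D; C; E] holding=A
step 6 (stack(A, C)): towers=[B/D; C/A; E] holding=-
goal check: towers=[B/D; C/A; E] holding=- — reached (length 6, optimal by BFS)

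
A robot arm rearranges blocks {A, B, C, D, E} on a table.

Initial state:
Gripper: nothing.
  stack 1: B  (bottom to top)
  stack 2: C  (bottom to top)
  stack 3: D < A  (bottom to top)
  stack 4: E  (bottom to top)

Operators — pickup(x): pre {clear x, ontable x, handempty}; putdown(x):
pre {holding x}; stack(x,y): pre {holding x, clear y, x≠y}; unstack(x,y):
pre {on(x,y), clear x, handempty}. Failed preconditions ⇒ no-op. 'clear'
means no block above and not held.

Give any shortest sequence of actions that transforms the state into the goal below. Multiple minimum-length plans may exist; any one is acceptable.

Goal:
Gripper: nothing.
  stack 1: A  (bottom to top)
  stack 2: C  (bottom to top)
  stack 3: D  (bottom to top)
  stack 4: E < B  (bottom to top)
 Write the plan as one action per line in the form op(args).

step 1 (pickup(B)): towers=[C; D/A; E] holding=B
step 2 (stack(B, E)): towers=[C; D/A; E/B] holding=-
step 3 (unstack(A, D)): towers=[C; D; E/B] holding=A
step 4 (putdown(A)): towers=[A; C; D; E/B] holding=-
goal check: towers=[A; C; D; E/B] holding=- — reached (length 4, optimal by BFS)

pickup(B)
stack(B, E)
unstack(A, D)
putdown(A)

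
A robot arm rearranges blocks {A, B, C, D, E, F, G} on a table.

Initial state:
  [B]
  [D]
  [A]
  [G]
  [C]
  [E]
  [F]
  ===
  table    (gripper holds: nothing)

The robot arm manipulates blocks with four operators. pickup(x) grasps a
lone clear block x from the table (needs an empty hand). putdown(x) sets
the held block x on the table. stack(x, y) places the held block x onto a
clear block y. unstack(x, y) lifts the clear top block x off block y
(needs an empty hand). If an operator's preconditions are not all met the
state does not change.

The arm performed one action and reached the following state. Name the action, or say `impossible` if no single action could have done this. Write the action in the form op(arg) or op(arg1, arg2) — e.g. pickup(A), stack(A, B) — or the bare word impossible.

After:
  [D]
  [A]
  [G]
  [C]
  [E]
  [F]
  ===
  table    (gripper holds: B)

unstack(B, D)

target: towers=[F/E/C/G/A/D] holding=B
     unstack(B, D) → towers=[F/E/C/G/A/D] holding=B  ← match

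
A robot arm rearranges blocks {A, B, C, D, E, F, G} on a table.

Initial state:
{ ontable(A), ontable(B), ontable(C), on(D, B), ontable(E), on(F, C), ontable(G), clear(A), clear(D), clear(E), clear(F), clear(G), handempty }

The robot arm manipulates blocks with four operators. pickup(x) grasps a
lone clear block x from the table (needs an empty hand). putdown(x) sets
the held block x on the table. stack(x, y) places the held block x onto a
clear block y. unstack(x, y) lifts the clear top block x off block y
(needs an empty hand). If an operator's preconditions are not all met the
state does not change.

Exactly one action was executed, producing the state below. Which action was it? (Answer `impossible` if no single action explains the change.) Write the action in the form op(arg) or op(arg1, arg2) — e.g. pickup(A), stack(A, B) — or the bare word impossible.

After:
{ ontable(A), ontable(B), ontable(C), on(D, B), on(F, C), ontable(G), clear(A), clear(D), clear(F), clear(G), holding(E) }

pickup(E)

target: towers=[A; B/D; C/F; G] holding=E
     unstack(F, C) → towers=[A; B/D; C; E; G] holding=F
         pickup(G) → towers=[A; B/D; C/F; E] holding=G
     unstack(D, B) → towers=[A; B; C/F; E; G] holding=D
         pickup(A) → towers=[B/D; C/F; E; G] holding=A
         pickup(E) → towers=[A; B/D; C/F; G] holding=E  ← match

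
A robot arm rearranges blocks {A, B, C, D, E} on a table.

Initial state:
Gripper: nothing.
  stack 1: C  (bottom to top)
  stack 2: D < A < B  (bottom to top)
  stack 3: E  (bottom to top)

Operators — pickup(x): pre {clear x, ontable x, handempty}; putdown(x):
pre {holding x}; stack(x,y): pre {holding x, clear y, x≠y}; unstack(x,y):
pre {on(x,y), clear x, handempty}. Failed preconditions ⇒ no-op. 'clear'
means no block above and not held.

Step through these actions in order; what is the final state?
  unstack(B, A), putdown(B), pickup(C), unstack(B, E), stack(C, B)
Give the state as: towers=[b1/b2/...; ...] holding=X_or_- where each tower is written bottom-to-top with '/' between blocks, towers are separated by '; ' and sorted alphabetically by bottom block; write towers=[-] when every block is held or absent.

towers=[B/C; D/A; E] holding=-

step 1 (unstack(B, A)): towers=[C; D/A; E] holding=B
step 2 (putdown(B)): towers=[B; C; D/A; E] holding=-
step 3 (pickup(C)): towers=[B; D/A; E] holding=C
step 4 (unstack(B, E)) [no-op]: towers=[B; D/A; E] holding=C
step 5 (stack(C, B)): towers=[B/C; D/A; E] holding=-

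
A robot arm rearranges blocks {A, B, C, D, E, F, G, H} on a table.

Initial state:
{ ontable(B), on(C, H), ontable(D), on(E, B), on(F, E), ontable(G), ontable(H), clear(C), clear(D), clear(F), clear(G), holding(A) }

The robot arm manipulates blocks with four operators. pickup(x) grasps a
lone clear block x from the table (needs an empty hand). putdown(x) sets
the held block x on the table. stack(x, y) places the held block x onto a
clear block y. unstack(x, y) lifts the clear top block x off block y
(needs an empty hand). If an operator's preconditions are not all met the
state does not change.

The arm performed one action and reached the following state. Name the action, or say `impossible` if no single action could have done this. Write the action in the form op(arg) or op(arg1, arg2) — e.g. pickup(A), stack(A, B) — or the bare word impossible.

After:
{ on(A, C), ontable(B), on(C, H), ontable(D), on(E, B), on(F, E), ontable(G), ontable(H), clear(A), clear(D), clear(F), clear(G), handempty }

stack(A, C)

target: towers=[B/E/F; D; G; H/C/A] holding=-
        putdown(A) → towers=[A; B/E/F; D; G; H/C] holding=-
       stack(A, G) → towers=[B/E/F; D; G/A; H/C] holding=-
       stack(A, F) → towers=[B/E/F/A; D; G; H/C] holding=-
       stack(A, D) → towers=[B/E/F; D/A; G; H/C] holding=-
       stack(A, C) → towers=[B/E/F; D; G; H/C/A] holding=-  ← match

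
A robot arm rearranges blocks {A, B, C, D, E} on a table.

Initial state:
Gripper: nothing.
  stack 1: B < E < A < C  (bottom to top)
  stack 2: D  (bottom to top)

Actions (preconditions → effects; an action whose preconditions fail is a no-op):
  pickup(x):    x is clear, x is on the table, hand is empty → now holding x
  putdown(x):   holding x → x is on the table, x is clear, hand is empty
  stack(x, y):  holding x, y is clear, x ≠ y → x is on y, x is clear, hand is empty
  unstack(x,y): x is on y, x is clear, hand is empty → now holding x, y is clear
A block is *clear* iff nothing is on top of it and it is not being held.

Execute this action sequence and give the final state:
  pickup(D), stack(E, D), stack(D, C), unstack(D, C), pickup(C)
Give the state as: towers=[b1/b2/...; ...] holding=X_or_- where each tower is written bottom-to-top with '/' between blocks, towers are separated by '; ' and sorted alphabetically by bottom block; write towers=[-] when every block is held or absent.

step 1 (pickup(D)): towers=[B/E/A/C] holding=D
step 2 (stack(E, D)) [no-op]: towers=[B/E/A/C] holding=D
step 3 (stack(D, C)): towers=[B/E/A/C/D] holding=-
step 4 (unstack(D, C)): towers=[B/E/A/C] holding=D
step 5 (pickup(C)) [no-op]: towers=[B/E/A/C] holding=D

towers=[B/E/A/C] holding=D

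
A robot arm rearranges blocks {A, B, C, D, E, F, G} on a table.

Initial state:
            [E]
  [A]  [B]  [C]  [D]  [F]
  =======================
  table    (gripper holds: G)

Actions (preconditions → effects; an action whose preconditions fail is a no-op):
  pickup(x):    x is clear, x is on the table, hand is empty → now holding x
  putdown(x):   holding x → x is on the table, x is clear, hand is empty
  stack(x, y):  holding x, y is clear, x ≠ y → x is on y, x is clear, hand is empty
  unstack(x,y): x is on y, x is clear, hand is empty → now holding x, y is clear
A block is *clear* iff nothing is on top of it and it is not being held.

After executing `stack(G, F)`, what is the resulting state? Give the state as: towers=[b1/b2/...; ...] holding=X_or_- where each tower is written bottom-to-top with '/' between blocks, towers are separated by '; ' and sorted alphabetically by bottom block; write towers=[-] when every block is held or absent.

towers=[A; B; C/E; D; F/G] holding=-

before: towers=[A; B; C/E; D; F] holding=G
pre[stack(G, F)]: holding(G) yes, clear(F) yes, G≠F yes
all met → apply stack(G, F)
after:  towers=[A; B; C/E; D; F/G] holding=-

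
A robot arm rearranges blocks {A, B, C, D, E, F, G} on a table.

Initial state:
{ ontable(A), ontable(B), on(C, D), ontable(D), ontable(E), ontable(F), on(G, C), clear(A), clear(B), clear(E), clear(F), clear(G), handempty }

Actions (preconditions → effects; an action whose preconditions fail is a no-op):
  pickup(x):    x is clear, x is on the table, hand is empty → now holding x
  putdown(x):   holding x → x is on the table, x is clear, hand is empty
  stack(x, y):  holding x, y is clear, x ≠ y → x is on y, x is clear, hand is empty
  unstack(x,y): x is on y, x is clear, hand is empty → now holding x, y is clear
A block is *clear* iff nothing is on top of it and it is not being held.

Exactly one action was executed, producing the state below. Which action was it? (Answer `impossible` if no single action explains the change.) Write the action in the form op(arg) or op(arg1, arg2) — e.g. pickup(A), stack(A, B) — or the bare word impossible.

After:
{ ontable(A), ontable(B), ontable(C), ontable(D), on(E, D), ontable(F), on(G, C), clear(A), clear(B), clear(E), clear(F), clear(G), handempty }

target: towers=[A; B; C/G; D/E; F] holding=-
         pickup(B) → towers=[A; D/C/G; E; F] holding=B
         pickup(F) → towers=[A; B; D/C/G; E] holding=F
     unstack(G, C) → towers=[A; B; D/C; E; F] holding=G
         pickup(A) → towers=[B; D/C/G; E; F] holding=A
         pickup(E) → towers=[A; B; D/C/G; F] holding=E
none of the 5 applicable actions match → impossible

impossible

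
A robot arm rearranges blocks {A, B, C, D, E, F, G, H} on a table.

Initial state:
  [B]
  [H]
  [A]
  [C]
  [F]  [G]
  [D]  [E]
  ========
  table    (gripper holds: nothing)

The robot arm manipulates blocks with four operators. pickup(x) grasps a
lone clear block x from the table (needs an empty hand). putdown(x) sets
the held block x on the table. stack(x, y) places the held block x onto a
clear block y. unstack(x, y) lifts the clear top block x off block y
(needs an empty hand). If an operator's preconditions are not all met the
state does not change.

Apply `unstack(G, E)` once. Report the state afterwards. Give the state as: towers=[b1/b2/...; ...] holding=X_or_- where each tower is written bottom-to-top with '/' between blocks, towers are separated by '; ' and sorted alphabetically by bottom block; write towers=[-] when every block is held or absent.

towers=[D/F/C/A/H/B; E] holding=G

before: towers=[D/F/C/A/H/B; E/G] holding=-
pre[unstack(G, E)]: on(G,E) ok, clear(G) ok, handempty ok
all met → apply unstack(G, E)
after:  towers=[D/F/C/A/H/B; E] holding=G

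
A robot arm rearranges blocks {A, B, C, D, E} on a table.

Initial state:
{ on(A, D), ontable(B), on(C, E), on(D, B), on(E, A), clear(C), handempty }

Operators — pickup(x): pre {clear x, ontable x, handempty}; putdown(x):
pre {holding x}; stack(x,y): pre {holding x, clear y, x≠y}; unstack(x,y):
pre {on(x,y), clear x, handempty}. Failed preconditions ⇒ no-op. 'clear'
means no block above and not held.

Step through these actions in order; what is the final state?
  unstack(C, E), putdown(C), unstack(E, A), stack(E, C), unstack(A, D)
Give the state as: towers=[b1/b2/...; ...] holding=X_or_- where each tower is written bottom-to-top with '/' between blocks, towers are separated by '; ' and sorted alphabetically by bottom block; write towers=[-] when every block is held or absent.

towers=[B/D; C/E] holding=A

step 1 (unstack(C, E)): towers=[B/D/A/E] holding=C
step 2 (putdown(C)): towers=[B/D/A/E; C] holding=-
step 3 (unstack(E, A)): towers=[B/D/A; C] holding=E
step 4 (stack(E, C)): towers=[B/D/A; C/E] holding=-
step 5 (unstack(A, D)): towers=[B/D; C/E] holding=A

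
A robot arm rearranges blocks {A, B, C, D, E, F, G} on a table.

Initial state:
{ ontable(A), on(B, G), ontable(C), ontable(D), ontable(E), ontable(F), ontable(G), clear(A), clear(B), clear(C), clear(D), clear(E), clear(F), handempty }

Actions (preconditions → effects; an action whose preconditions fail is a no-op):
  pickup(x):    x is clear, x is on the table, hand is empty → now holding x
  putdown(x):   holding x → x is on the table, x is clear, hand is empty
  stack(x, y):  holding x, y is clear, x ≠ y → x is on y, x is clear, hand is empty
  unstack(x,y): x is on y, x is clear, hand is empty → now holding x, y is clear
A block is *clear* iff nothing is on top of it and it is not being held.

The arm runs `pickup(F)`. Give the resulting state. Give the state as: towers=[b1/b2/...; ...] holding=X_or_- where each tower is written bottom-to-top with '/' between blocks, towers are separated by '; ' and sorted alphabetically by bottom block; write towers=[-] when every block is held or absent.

towers=[A; C; D; E; G/B] holding=F

before: towers=[A; C; D; E; F; G/B] holding=-
pre[pickup(F)]: clear(F) ok, ontable(F) ok, handempty ok
all met → apply pickup(F)
after:  towers=[A; C; D; E; G/B] holding=F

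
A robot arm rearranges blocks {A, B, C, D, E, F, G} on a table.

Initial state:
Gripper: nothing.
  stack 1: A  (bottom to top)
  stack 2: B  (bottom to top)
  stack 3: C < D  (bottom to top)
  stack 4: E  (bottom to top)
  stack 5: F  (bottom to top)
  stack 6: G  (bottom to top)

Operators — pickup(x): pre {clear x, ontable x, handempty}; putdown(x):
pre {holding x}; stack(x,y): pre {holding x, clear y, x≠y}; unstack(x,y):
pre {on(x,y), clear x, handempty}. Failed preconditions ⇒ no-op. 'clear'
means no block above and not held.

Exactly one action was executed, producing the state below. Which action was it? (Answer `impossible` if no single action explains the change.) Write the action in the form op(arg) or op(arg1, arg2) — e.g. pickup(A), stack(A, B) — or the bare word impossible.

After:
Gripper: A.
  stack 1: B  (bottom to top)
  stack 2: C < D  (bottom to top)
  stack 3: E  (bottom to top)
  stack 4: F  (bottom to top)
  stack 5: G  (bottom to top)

target: towers=[B; C/D; E; F; G] holding=A
         pickup(B) → towers=[A; C/D; E; F; G] holding=B
         pickup(F) → towers=[A; B; C/D; E; G] holding=F
         pickup(G) → towers=[A; B; C/D; E; F] holding=G
     unstack(D, C) → towers=[A; B; C; E; F; G] holding=D
         pickup(A) → towers=[B; C/D; E; F; G] holding=A  ← match
         pickup(E) → towers=[A; B; C/D; F; G] holding=E

pickup(A)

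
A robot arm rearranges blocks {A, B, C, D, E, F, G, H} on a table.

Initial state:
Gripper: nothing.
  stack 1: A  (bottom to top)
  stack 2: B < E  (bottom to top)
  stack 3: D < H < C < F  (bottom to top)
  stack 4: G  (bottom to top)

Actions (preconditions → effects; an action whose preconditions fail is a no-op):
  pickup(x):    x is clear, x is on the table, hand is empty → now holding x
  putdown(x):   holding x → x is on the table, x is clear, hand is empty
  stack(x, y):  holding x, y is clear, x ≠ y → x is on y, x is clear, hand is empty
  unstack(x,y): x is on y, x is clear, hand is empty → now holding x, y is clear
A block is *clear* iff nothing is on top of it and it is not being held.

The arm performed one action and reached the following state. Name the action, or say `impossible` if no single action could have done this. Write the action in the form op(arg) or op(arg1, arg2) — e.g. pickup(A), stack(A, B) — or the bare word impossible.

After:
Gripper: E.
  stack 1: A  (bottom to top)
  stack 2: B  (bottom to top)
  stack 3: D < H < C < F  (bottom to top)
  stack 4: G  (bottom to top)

unstack(E, B)

target: towers=[A; B; D/H/C/F; G] holding=E
         pickup(G) → towers=[A; B/E; D/H/C/F] holding=G
         pickup(A) → towers=[B/E; D/H/C/F; G] holding=A
     unstack(E, B) → towers=[A; B; D/H/C/F; G] holding=E  ← match
     unstack(F, C) → towers=[A; B/E; D/H/C; G] holding=F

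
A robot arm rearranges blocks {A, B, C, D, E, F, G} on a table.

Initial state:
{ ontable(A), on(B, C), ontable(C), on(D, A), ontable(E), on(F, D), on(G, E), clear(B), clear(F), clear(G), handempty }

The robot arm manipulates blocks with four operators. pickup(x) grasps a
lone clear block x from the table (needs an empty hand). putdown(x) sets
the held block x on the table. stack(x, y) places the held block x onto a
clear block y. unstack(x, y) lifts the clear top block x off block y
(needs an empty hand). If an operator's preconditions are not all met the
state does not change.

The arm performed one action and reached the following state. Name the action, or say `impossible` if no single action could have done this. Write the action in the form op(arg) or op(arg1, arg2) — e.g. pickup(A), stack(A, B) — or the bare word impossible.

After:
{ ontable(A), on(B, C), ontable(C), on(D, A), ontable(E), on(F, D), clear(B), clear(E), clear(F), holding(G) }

unstack(G, E)

target: towers=[A/D/F; C/B; E] holding=G
     unstack(B, C) → towers=[A/D/F; C; E/G] holding=B
     unstack(F, D) → towers=[A/D; C/B; E/G] holding=F
     unstack(G, E) → towers=[A/D/F; C/B; E] holding=G  ← match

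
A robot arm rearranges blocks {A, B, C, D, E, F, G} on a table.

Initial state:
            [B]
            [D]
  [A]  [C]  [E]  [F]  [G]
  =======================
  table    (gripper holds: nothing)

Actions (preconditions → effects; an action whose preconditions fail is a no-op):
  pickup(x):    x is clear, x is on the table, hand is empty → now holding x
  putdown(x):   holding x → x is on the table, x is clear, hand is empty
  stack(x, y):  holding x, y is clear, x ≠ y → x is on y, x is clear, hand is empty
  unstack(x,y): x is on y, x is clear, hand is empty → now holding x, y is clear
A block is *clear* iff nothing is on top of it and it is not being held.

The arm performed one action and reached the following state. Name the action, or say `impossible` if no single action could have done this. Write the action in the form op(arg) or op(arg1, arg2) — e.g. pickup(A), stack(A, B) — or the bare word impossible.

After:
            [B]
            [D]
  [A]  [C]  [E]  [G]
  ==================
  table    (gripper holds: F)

pickup(F)

target: towers=[A; C; E/D/B; G] holding=F
     unstack(B, D) → towers=[A; C; E/D; F; G] holding=B
         pickup(F) → towers=[A; C; E/D/B; G] holding=F  ← match
         pickup(G) → towers=[A; C; E/D/B; F] holding=G
         pickup(A) → towers=[C; E/D/B; F; G] holding=A
         pickup(C) → towers=[A; E/D/B; F; G] holding=C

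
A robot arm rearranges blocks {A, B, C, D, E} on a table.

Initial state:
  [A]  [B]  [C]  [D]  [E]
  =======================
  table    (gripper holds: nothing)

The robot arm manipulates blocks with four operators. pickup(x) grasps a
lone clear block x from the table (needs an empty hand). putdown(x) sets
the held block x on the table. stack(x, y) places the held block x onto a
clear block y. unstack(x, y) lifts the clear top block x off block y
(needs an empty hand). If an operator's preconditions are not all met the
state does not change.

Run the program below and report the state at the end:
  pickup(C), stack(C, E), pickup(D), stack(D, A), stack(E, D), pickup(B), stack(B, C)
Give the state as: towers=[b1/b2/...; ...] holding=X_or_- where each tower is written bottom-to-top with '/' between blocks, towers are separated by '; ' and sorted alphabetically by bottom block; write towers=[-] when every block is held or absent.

towers=[A/D; E/C/B] holding=-

step 1 (pickup(C)): towers=[A; B; D; E] holding=C
step 2 (stack(C, E)): towers=[A; B; D; E/C] holding=-
step 3 (pickup(D)): towers=[A; B; E/C] holding=D
step 4 (stack(D, A)): towers=[A/D; B; E/C] holding=-
step 5 (stack(E, D)) [no-op]: towers=[A/D; B; E/C] holding=-
step 6 (pickup(B)): towers=[A/D; E/C] holding=B
step 7 (stack(B, C)): towers=[A/D; E/C/B] holding=-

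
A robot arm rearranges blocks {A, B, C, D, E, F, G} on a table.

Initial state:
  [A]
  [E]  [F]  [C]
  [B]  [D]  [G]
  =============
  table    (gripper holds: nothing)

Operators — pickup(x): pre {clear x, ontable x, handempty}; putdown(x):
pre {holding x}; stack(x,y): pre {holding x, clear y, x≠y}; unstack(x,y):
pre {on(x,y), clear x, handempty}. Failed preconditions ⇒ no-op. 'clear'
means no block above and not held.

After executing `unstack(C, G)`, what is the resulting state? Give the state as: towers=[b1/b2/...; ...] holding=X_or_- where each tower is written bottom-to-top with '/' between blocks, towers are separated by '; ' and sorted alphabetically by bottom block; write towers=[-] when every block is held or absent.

towers=[B/E/A; D/F; G] holding=C

before: towers=[B/E/A; D/F; G/C] holding=-
pre[unstack(C, G)]: on(C,G) ✓, clear(C) ✓, handempty ✓
all met → apply unstack(C, G)
after:  towers=[B/E/A; D/F; G] holding=C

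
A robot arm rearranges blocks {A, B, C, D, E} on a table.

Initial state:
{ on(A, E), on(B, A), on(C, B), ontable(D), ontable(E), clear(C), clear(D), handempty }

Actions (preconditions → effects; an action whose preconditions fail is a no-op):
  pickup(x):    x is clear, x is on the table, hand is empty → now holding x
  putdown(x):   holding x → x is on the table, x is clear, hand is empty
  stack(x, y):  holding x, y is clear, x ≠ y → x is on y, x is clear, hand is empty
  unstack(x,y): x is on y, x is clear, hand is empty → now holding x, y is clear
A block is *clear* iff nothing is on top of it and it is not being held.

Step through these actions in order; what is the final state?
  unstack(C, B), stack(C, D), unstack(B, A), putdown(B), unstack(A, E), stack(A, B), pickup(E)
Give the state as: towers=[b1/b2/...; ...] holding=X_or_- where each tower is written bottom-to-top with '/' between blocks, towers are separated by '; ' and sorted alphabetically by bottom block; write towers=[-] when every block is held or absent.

towers=[B/A; D/C] holding=E

step 1 (unstack(C, B)): towers=[D; E/A/B] holding=C
step 2 (stack(C, D)): towers=[D/C; E/A/B] holding=-
step 3 (unstack(B, A)): towers=[D/C; E/A] holding=B
step 4 (putdown(B)): towers=[B; D/C; E/A] holding=-
step 5 (unstack(A, E)): towers=[B; D/C; E] holding=A
step 6 (stack(A, B)): towers=[B/A; D/C; E] holding=-
step 7 (pickup(E)): towers=[B/A; D/C] holding=E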